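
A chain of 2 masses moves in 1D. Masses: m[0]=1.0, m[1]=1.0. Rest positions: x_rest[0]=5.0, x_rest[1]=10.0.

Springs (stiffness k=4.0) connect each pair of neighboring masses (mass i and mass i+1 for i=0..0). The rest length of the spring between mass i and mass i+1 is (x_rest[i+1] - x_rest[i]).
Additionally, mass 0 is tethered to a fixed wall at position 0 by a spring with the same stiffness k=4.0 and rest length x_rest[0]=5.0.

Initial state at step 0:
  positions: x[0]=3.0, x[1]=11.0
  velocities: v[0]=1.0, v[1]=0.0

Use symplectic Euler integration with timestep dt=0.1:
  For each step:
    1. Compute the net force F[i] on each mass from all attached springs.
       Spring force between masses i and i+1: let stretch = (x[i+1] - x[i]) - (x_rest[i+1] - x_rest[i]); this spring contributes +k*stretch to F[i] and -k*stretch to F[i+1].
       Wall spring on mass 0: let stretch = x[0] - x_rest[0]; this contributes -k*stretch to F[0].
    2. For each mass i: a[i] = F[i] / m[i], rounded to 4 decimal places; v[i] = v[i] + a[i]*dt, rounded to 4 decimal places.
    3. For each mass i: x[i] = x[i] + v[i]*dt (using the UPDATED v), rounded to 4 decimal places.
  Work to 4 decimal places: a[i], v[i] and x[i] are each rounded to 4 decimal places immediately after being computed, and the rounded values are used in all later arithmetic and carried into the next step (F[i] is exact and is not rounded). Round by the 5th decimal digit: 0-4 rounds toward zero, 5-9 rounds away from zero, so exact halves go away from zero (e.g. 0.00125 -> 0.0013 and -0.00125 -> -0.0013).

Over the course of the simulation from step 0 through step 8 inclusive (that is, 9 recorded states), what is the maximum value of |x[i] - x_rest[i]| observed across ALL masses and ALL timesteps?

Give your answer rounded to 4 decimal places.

Step 0: x=[3.0000 11.0000] v=[1.0000 0.0000]
Step 1: x=[3.3000 10.8800] v=[3.0000 -1.2000]
Step 2: x=[3.7712 10.6568] v=[4.7120 -2.2320]
Step 3: x=[4.3670 10.3582] v=[5.9578 -2.9862]
Step 4: x=[5.0278 10.0199] v=[6.6075 -3.3827]
Step 5: x=[5.6871 9.6820] v=[6.5932 -3.3795]
Step 6: x=[6.2787 9.3843] v=[5.9163 -2.9775]
Step 7: x=[6.7434 9.1623] v=[4.6471 -2.2197]
Step 8: x=[7.0351 9.0436] v=[2.9173 -1.1873]
Max displacement = 2.0351

Answer: 2.0351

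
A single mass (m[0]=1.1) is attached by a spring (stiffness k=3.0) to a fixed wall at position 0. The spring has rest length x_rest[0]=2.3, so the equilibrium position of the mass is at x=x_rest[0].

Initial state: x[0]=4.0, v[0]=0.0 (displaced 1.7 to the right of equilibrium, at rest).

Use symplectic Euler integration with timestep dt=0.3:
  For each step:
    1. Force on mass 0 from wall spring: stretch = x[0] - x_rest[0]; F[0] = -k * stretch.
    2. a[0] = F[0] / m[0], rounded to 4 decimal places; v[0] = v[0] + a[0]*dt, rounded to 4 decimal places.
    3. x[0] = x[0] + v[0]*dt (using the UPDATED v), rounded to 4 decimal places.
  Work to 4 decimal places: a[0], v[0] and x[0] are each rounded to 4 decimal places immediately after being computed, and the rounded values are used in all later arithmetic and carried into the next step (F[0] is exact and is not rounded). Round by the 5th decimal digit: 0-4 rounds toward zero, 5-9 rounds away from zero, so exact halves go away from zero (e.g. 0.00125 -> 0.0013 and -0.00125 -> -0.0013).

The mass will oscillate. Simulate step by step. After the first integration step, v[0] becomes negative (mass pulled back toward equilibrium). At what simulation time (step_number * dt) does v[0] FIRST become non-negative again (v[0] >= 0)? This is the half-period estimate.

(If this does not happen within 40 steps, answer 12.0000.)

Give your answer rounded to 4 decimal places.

Answer: 2.1000

Derivation:
Step 0: x=[4.0000] v=[0.0000]
Step 1: x=[3.5827] v=[-1.3909]
Step 2: x=[2.8506] v=[-2.4404]
Step 3: x=[1.9833] v=[-2.8909]
Step 4: x=[1.1938] v=[-2.6318]
Step 5: x=[0.6758] v=[-1.7267]
Step 6: x=[0.5565] v=[-0.3978]
Step 7: x=[0.8651] v=[1.0287]
First v>=0 after going negative at step 7, time=2.1000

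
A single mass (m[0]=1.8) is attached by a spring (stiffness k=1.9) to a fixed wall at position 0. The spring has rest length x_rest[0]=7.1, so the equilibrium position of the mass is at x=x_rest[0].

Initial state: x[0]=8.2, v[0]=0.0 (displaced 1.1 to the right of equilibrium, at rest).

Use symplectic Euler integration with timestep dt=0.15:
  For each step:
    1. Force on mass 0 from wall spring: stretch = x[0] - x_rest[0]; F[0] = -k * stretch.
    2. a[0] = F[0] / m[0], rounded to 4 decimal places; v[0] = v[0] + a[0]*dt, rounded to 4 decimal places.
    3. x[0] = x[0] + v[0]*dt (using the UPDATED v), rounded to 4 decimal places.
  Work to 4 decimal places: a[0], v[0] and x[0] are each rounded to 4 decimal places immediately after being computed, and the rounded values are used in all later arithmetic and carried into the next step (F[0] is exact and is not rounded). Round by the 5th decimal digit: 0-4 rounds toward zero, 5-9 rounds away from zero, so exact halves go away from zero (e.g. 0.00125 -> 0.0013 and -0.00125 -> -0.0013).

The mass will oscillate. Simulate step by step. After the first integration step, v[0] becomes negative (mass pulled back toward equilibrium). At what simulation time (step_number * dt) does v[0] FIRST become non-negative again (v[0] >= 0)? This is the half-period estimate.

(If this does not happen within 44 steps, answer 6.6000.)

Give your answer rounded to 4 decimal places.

Answer: 3.1500

Derivation:
Step 0: x=[8.2000] v=[0.0000]
Step 1: x=[8.1739] v=[-0.1742]
Step 2: x=[8.1223] v=[-0.3442]
Step 3: x=[8.0464] v=[-0.5061]
Step 4: x=[7.9480] v=[-0.6560]
Step 5: x=[7.8295] v=[-0.7903]
Step 6: x=[7.6936] v=[-0.9058]
Step 7: x=[7.5436] v=[-0.9998]
Step 8: x=[7.3831] v=[-1.0700]
Step 9: x=[7.2159] v=[-1.1148]
Step 10: x=[7.0459] v=[-1.1331]
Step 11: x=[6.8772] v=[-1.1245]
Step 12: x=[6.7138] v=[-1.0892]
Step 13: x=[6.5596] v=[-1.0280]
Step 14: x=[6.4182] v=[-0.9424]
Step 15: x=[6.2930] v=[-0.8344]
Step 16: x=[6.1870] v=[-0.7066]
Step 17: x=[6.1027] v=[-0.5620]
Step 18: x=[6.0421] v=[-0.4041]
Step 19: x=[6.0066] v=[-0.2366]
Step 20: x=[5.9971] v=[-0.0635]
Step 21: x=[6.0138] v=[0.1111]
First v>=0 after going negative at step 21, time=3.1500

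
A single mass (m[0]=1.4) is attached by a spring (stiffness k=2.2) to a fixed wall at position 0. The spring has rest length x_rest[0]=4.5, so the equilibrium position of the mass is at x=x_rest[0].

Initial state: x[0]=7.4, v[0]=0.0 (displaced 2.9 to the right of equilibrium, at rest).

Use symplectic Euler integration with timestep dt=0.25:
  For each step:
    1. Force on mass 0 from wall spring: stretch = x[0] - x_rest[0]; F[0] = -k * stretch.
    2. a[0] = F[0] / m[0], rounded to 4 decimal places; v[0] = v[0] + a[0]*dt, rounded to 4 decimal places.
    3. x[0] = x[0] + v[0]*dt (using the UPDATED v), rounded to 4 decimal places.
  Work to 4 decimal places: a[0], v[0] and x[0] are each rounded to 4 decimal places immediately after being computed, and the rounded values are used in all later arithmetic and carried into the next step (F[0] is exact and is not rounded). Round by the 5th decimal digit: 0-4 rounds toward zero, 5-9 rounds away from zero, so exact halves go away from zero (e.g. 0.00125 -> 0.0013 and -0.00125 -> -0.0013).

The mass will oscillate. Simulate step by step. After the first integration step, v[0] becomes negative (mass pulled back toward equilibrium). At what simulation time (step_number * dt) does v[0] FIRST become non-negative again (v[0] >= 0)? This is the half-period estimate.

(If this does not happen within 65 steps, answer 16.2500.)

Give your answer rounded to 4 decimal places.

Answer: 2.5000

Derivation:
Step 0: x=[7.4000] v=[0.0000]
Step 1: x=[7.1152] v=[-1.1393]
Step 2: x=[6.5735] v=[-2.1667]
Step 3: x=[5.8282] v=[-2.9813]
Step 4: x=[4.9524] v=[-3.5031]
Step 5: x=[4.0322] v=[-3.6808]
Step 6: x=[3.1580] v=[-3.4970]
Step 7: x=[2.4156] v=[-2.9698]
Step 8: x=[1.8779] v=[-2.1509]
Step 9: x=[1.5977] v=[-1.1208]
Step 10: x=[1.6026] v=[0.0194]
First v>=0 after going negative at step 10, time=2.5000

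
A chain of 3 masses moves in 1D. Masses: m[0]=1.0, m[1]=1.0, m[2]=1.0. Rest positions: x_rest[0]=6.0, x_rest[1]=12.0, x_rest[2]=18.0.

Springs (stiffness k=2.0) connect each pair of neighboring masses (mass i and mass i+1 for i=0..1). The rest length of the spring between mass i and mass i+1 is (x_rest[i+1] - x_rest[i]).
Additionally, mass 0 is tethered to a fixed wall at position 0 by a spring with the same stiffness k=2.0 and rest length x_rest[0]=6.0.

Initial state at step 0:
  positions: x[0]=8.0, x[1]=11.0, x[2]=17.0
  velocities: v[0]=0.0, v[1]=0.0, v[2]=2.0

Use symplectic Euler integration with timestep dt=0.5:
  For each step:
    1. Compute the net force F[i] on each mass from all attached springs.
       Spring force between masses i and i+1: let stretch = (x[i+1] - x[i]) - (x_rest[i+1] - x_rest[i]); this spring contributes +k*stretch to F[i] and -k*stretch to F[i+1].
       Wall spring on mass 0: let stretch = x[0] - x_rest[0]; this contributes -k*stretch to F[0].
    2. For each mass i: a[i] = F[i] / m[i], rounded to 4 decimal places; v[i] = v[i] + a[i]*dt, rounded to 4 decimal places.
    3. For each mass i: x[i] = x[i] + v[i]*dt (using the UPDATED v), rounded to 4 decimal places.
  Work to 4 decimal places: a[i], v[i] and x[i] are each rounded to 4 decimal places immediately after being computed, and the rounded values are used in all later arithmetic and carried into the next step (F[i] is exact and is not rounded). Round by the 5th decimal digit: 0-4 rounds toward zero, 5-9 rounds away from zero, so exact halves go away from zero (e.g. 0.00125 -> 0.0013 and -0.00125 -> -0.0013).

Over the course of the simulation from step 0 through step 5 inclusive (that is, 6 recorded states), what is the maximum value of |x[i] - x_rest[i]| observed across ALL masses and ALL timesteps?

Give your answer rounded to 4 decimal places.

Answer: 2.6250

Derivation:
Step 0: x=[8.0000 11.0000 17.0000] v=[0.0000 0.0000 2.0000]
Step 1: x=[5.5000 12.5000 18.0000] v=[-5.0000 3.0000 2.0000]
Step 2: x=[3.7500 13.2500 19.2500] v=[-3.5000 1.5000 2.5000]
Step 3: x=[4.8750 12.2500 20.5000] v=[2.2500 -2.0000 2.5000]
Step 4: x=[7.2500 11.6875 20.6250] v=[4.7500 -1.1250 0.2500]
Step 5: x=[8.2188 13.3750 19.2813] v=[1.9375 3.3750 -2.6875]
Max displacement = 2.6250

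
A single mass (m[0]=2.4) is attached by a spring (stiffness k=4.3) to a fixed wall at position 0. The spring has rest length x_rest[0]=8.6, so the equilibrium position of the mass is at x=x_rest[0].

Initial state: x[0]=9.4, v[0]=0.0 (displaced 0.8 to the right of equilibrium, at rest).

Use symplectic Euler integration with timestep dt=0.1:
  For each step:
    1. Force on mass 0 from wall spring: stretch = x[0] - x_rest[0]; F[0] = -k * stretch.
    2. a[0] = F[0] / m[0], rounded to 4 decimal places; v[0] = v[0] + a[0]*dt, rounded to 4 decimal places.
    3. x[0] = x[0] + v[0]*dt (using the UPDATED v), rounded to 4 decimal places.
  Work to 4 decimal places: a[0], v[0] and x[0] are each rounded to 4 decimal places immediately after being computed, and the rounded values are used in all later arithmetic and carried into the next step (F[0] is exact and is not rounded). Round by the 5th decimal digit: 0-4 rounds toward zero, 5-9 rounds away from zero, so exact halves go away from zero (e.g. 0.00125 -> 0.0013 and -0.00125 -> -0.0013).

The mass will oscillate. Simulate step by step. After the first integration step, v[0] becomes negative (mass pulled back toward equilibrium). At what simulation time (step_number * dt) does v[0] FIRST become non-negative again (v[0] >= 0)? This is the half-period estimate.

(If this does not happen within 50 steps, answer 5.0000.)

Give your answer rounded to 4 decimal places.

Answer: 2.4000

Derivation:
Step 0: x=[9.4000] v=[0.0000]
Step 1: x=[9.3857] v=[-0.1433]
Step 2: x=[9.3573] v=[-0.2841]
Step 3: x=[9.3153] v=[-0.4198]
Step 4: x=[9.2605] v=[-0.5480]
Step 5: x=[9.1939] v=[-0.6663]
Step 6: x=[9.1166] v=[-0.7727]
Step 7: x=[9.0301] v=[-0.8653]
Step 8: x=[8.9359] v=[-0.9424]
Step 9: x=[8.8356] v=[-1.0026]
Step 10: x=[8.7311] v=[-1.0448]
Step 11: x=[8.6243] v=[-1.0683]
Step 12: x=[8.5170] v=[-1.0727]
Step 13: x=[8.4112] v=[-1.0578]
Step 14: x=[8.3088] v=[-1.0240]
Step 15: x=[8.2116] v=[-0.9718]
Step 16: x=[8.1214] v=[-0.9022]
Step 17: x=[8.0398] v=[-0.8165]
Step 18: x=[7.9682] v=[-0.7161]
Step 19: x=[7.9079] v=[-0.6029]
Step 20: x=[7.8600] v=[-0.4789]
Step 21: x=[7.8254] v=[-0.3463]
Step 22: x=[7.8047] v=[-0.2075]
Step 23: x=[7.7982] v=[-0.0650]
Step 24: x=[7.8061] v=[0.0787]
First v>=0 after going negative at step 24, time=2.4000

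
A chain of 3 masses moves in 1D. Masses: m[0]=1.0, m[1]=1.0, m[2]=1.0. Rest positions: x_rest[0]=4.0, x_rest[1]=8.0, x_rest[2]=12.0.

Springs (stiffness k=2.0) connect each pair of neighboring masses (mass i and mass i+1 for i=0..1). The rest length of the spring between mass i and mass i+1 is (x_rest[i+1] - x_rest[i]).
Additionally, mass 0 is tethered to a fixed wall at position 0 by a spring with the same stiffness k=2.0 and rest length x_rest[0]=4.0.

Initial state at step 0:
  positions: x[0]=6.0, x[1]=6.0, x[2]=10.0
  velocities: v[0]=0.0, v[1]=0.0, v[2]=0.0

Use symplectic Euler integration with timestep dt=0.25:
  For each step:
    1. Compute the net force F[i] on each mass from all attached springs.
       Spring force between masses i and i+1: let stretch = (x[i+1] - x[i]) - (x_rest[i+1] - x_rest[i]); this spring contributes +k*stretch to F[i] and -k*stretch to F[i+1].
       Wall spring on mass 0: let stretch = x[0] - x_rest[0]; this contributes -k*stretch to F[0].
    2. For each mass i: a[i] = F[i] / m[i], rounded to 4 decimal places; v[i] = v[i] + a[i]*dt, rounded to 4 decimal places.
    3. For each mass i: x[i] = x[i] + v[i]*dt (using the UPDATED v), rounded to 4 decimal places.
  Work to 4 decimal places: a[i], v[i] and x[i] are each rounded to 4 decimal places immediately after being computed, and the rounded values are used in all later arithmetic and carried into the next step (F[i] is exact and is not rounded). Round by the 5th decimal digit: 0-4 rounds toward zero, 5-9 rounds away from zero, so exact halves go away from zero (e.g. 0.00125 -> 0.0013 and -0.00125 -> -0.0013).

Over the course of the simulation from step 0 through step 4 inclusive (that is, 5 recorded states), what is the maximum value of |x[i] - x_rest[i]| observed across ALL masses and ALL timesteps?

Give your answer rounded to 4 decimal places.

Answer: 2.3447

Derivation:
Step 0: x=[6.0000 6.0000 10.0000] v=[0.0000 0.0000 0.0000]
Step 1: x=[5.2500 6.5000 10.0000] v=[-3.0000 2.0000 0.0000]
Step 2: x=[4.0000 7.2813 10.0625] v=[-5.0000 3.1250 0.2500]
Step 3: x=[2.6602 8.0001 10.2774] v=[-5.3594 2.8750 0.8594]
Step 4: x=[1.6553 8.3360 10.7076] v=[-4.0196 1.3437 1.7208]
Max displacement = 2.3447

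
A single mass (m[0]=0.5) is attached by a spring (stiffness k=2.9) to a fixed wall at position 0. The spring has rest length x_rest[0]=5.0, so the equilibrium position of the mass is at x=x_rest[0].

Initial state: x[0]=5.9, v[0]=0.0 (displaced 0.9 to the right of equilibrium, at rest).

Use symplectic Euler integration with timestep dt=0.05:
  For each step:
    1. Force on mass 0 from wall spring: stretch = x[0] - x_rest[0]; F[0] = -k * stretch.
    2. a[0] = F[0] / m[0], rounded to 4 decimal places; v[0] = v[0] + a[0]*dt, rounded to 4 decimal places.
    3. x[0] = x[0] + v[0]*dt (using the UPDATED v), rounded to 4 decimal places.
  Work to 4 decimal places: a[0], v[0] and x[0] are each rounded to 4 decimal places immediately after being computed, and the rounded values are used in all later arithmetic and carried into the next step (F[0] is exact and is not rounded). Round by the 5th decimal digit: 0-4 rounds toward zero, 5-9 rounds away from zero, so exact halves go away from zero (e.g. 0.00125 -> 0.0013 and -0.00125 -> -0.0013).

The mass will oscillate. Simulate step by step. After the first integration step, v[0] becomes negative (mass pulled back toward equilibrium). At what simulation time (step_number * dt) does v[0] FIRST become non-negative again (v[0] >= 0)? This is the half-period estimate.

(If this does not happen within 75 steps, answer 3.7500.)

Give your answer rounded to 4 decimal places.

Step 0: x=[5.9000] v=[0.0000]
Step 1: x=[5.8870] v=[-0.2610]
Step 2: x=[5.8611] v=[-0.5182]
Step 3: x=[5.8227] v=[-0.7679]
Step 4: x=[5.7724] v=[-1.0065]
Step 5: x=[5.7109] v=[-1.2305]
Step 6: x=[5.6391] v=[-1.4367]
Step 7: x=[5.5580] v=[-1.6220]
Step 8: x=[5.4688] v=[-1.7838]
Step 9: x=[5.3728] v=[-1.9198]
Step 10: x=[5.2714] v=[-2.0279]
Step 11: x=[5.1661] v=[-2.1066]
Step 12: x=[5.0584] v=[-2.1548]
Step 13: x=[4.9498] v=[-2.1717]
Step 14: x=[4.8419] v=[-2.1571]
Step 15: x=[4.7363] v=[-2.1113]
Step 16: x=[4.6346] v=[-2.0348]
Step 17: x=[4.5382] v=[-1.9288]
Step 18: x=[4.4485] v=[-1.7949]
Step 19: x=[4.3668] v=[-1.6350]
Step 20: x=[4.2942] v=[-1.4514]
Step 21: x=[4.2319] v=[-1.2467]
Step 22: x=[4.1807] v=[-1.0240]
Step 23: x=[4.1414] v=[-0.7864]
Step 24: x=[4.1145] v=[-0.5374]
Step 25: x=[4.1005] v=[-0.2806]
Step 26: x=[4.0995] v=[-0.0197]
Step 27: x=[4.1116] v=[0.2414]
First v>=0 after going negative at step 27, time=1.3500

Answer: 1.3500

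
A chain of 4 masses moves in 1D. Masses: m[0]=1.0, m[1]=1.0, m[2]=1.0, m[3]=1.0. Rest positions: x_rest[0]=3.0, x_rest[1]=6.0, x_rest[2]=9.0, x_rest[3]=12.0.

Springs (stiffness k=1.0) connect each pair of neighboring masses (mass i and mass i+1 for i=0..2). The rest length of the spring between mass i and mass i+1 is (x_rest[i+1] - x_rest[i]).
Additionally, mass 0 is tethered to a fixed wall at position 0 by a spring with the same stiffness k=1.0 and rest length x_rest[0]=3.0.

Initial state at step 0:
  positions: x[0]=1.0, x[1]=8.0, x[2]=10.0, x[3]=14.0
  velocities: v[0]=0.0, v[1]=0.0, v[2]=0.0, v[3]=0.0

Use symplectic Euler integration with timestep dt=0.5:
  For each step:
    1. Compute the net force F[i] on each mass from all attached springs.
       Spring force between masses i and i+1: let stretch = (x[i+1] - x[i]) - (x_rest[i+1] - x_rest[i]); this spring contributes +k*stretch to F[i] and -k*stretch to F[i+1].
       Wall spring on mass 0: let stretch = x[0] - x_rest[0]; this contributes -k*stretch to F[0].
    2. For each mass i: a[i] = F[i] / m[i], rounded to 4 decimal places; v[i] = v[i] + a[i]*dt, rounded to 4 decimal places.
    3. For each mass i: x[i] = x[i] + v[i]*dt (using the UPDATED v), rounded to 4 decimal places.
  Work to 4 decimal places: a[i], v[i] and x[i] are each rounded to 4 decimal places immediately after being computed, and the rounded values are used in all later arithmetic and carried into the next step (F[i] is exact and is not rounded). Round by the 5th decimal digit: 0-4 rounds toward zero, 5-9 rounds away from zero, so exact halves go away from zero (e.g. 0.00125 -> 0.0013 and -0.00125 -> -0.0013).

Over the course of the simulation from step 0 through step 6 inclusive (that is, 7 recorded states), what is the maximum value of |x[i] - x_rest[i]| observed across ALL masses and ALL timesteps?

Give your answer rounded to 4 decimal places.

Answer: 2.7638

Derivation:
Step 0: x=[1.0000 8.0000 10.0000 14.0000] v=[0.0000 0.0000 0.0000 0.0000]
Step 1: x=[2.5000 6.7500 10.5000 13.7500] v=[3.0000 -2.5000 1.0000 -0.5000]
Step 2: x=[4.4375 5.3750 10.8750 13.4375] v=[3.8750 -2.7500 0.7500 -0.6250]
Step 3: x=[5.5000 5.1406 10.5156 13.2344] v=[2.1250 -0.4688 -0.7188 -0.4063]
Step 4: x=[5.0977 6.3398 9.4922 13.1016] v=[-0.8047 2.3984 -2.0469 -0.2657]
Step 5: x=[3.7315 8.0166 8.5830 12.8164] v=[-2.7325 3.3536 -1.8184 -0.5704]
Step 6: x=[2.5037 8.7638 8.5906 12.2229] v=[-2.4557 1.4943 0.0151 -1.1871]
Max displacement = 2.7638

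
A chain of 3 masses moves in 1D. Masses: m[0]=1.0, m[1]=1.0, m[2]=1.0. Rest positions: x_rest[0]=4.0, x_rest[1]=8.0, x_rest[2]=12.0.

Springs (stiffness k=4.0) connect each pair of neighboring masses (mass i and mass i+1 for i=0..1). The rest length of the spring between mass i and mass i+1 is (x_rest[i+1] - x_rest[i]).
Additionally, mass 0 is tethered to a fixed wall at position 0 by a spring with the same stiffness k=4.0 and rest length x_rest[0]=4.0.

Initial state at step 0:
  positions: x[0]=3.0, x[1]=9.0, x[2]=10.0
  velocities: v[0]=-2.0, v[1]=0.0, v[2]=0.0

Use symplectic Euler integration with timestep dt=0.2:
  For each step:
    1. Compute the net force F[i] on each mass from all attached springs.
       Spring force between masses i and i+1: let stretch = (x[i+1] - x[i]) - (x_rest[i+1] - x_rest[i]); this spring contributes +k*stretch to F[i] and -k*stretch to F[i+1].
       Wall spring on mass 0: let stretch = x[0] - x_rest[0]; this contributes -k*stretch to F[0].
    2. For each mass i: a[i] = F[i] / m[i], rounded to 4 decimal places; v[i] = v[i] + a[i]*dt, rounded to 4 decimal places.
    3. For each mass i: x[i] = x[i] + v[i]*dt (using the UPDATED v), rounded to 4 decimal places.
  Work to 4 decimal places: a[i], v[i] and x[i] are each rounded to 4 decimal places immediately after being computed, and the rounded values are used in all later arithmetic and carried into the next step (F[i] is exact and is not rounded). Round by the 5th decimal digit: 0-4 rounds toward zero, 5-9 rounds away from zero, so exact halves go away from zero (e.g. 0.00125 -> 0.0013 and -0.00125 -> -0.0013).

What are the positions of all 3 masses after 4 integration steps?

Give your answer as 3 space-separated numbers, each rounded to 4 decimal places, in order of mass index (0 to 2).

Answer: 3.9780 5.3720 12.3138

Derivation:
Step 0: x=[3.0000 9.0000 10.0000] v=[-2.0000 0.0000 0.0000]
Step 1: x=[3.0800 8.2000 10.4800] v=[0.4000 -4.0000 2.4000]
Step 2: x=[3.4864 6.9456 11.2352] v=[2.0320 -6.2720 3.7760]
Step 3: x=[3.8884 5.8241 11.9441] v=[2.0102 -5.6077 3.5443]
Step 4: x=[3.9780 5.3720 12.3138] v=[0.4480 -2.2603 1.8483]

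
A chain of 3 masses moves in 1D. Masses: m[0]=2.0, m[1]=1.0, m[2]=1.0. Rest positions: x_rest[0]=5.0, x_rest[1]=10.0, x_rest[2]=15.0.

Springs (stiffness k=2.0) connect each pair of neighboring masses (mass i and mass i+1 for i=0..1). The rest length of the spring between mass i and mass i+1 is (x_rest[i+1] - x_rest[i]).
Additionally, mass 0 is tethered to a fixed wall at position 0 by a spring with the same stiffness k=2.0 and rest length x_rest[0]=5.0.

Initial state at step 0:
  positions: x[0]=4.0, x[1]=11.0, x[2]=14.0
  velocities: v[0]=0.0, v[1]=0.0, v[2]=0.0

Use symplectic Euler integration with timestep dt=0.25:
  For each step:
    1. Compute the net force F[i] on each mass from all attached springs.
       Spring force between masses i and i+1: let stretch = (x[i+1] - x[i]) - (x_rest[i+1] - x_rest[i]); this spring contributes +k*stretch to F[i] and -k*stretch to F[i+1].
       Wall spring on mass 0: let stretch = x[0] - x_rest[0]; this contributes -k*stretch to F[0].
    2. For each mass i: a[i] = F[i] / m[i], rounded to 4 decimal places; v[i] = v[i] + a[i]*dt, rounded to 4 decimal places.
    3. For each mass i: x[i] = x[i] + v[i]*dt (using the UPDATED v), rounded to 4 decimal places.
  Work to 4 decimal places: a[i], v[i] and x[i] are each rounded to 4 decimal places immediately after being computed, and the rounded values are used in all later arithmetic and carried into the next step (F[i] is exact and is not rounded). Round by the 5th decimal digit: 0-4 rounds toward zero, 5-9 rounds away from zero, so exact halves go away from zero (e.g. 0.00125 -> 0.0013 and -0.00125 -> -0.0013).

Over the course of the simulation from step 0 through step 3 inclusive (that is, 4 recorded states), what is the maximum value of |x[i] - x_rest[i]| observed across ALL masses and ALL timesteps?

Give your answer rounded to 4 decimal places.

Step 0: x=[4.0000 11.0000 14.0000] v=[0.0000 0.0000 0.0000]
Step 1: x=[4.1875 10.5000 14.2500] v=[0.7500 -2.0000 1.0000]
Step 2: x=[4.5078 9.6797 14.6563] v=[1.2813 -3.2813 1.6250]
Step 3: x=[4.8696 8.8350 15.0655] v=[1.4473 -3.3790 1.6367]
Max displacement = 1.1650

Answer: 1.1650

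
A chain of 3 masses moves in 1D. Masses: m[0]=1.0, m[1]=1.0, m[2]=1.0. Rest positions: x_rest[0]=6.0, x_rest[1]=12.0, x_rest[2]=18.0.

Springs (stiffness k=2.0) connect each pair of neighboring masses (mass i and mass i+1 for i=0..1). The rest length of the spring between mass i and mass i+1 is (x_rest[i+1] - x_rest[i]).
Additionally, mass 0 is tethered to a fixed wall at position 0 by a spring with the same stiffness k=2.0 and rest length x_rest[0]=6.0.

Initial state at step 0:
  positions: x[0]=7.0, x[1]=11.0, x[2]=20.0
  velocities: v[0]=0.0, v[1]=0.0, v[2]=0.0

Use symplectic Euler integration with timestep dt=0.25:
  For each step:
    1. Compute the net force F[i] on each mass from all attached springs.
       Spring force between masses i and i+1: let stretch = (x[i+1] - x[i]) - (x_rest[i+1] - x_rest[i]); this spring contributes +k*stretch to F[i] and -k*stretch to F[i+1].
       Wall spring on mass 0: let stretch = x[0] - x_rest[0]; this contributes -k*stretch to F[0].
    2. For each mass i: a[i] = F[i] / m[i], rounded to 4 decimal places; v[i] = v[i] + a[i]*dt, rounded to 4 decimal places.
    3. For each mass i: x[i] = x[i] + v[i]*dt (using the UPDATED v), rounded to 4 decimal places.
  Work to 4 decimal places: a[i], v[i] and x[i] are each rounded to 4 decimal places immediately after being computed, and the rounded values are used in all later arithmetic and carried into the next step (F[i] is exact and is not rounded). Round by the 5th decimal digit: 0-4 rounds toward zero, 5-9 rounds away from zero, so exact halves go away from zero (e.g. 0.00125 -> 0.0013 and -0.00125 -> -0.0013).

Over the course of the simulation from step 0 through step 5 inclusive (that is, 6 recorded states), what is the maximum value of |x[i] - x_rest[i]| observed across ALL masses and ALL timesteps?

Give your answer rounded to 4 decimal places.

Answer: 2.1573

Derivation:
Step 0: x=[7.0000 11.0000 20.0000] v=[0.0000 0.0000 0.0000]
Step 1: x=[6.6250 11.6250 19.6250] v=[-1.5000 2.5000 -1.5000]
Step 2: x=[6.0469 12.6250 19.0000] v=[-2.3125 4.0000 -2.5000]
Step 3: x=[5.5352 13.5996 18.3281] v=[-2.0469 3.8985 -2.6875]
Step 4: x=[5.3396 14.1573 17.8152] v=[-0.7823 2.2306 -2.0518]
Step 5: x=[5.5788 14.0700 17.5950] v=[0.9568 -0.3493 -0.8808]
Max displacement = 2.1573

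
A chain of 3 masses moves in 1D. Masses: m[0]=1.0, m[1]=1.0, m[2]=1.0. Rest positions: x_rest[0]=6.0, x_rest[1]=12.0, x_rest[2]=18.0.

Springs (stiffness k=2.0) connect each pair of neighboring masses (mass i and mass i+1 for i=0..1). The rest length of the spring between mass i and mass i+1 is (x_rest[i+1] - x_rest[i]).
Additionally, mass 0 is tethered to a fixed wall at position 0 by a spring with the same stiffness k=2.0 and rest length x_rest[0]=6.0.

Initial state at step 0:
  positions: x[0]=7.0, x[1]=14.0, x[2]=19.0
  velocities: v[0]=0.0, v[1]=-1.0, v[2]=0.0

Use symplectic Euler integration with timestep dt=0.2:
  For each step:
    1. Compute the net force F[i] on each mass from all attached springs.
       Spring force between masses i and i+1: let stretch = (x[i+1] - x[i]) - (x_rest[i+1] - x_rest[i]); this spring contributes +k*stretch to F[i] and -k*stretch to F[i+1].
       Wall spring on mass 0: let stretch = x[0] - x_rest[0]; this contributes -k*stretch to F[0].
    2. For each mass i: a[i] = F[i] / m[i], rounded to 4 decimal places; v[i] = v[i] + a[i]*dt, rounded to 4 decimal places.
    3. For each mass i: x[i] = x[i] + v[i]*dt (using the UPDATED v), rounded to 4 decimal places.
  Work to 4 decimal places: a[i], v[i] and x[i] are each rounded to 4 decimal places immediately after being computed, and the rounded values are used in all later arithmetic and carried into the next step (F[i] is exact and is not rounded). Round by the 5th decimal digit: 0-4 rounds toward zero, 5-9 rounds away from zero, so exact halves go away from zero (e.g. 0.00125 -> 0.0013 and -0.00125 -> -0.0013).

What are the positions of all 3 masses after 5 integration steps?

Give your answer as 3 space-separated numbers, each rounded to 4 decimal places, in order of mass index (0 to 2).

Step 0: x=[7.0000 14.0000 19.0000] v=[0.0000 -1.0000 0.0000]
Step 1: x=[7.0000 13.6400 19.0800] v=[0.0000 -1.8000 0.4000]
Step 2: x=[6.9712 13.1840 19.2048] v=[-0.1440 -2.2800 0.6240]
Step 3: x=[6.8817 12.7126 19.3279] v=[-0.4474 -2.3568 0.6157]
Step 4: x=[6.7082 12.3040 19.4018] v=[-0.8677 -2.0430 0.3696]
Step 5: x=[6.4457 12.0156 19.3879] v=[-1.3127 -1.4422 -0.0695]

Answer: 6.4457 12.0156 19.3879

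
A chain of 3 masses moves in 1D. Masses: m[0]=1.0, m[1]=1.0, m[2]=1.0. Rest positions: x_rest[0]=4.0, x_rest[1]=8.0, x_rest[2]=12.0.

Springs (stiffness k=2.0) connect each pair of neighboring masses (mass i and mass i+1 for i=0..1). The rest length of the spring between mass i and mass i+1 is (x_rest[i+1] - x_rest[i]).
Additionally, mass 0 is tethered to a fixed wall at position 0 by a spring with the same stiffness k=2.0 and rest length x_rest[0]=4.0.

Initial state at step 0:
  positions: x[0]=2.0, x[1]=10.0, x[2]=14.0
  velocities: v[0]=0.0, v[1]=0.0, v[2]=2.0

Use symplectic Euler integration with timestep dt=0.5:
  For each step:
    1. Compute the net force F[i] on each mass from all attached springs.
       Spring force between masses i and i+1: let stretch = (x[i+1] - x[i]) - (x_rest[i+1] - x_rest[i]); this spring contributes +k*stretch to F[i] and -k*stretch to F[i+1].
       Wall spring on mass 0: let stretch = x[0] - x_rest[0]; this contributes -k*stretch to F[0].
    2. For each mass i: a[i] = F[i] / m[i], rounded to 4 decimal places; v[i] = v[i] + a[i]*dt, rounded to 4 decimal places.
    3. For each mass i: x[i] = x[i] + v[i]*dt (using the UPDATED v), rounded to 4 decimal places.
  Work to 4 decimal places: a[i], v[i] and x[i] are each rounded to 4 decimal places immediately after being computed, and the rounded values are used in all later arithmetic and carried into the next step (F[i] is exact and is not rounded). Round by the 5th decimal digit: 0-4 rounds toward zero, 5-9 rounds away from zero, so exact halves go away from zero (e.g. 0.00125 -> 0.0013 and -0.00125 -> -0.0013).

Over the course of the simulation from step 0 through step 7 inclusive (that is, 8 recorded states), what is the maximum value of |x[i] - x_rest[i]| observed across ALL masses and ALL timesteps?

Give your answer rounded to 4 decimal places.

Answer: 4.1250

Derivation:
Step 0: x=[2.0000 10.0000 14.0000] v=[0.0000 0.0000 2.0000]
Step 1: x=[5.0000 8.0000 15.0000] v=[6.0000 -4.0000 2.0000]
Step 2: x=[7.0000 8.0000 14.5000] v=[4.0000 0.0000 -1.0000]
Step 3: x=[6.0000 10.7500 12.7500] v=[-2.0000 5.5000 -3.5000]
Step 4: x=[4.3750 12.1250 12.0000] v=[-3.2500 2.7500 -1.5000]
Step 5: x=[4.4375 9.5625 13.3125] v=[0.1250 -5.1250 2.6250]
Step 6: x=[4.8438 6.3125 14.7500] v=[0.8125 -6.5000 2.8750]
Step 7: x=[3.5625 6.5469 13.9688] v=[-2.5626 0.4688 -1.5625]
Max displacement = 4.1250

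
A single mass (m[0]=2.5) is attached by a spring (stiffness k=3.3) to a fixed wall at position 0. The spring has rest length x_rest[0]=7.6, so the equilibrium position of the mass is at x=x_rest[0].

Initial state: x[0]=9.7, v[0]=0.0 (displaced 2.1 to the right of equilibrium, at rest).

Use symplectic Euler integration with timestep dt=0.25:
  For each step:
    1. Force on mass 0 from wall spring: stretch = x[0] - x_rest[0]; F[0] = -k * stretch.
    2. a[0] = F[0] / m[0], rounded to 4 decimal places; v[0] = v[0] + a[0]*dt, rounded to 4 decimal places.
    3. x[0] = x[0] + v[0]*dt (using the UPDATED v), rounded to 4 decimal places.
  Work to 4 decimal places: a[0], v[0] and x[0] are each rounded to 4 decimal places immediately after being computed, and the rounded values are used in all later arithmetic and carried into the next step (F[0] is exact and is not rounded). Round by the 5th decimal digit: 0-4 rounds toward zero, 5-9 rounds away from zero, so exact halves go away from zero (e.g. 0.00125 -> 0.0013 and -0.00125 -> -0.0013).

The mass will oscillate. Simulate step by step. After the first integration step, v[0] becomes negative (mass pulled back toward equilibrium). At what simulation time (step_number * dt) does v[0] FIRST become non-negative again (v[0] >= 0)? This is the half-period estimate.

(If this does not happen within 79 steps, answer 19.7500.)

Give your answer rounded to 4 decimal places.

Answer: 2.7500

Derivation:
Step 0: x=[9.7000] v=[0.0000]
Step 1: x=[9.5268] v=[-0.6930]
Step 2: x=[9.1946] v=[-1.3289]
Step 3: x=[8.7308] v=[-1.8551]
Step 4: x=[8.1737] v=[-2.2283]
Step 5: x=[7.5693] v=[-2.4176]
Step 6: x=[6.9674] v=[-2.4075]
Step 7: x=[6.4177] v=[-2.1988]
Step 8: x=[5.9655] v=[-1.8087]
Step 9: x=[5.6482] v=[-1.2693]
Step 10: x=[5.4919] v=[-0.6252]
Step 11: x=[5.5095] v=[0.0705]
First v>=0 after going negative at step 11, time=2.7500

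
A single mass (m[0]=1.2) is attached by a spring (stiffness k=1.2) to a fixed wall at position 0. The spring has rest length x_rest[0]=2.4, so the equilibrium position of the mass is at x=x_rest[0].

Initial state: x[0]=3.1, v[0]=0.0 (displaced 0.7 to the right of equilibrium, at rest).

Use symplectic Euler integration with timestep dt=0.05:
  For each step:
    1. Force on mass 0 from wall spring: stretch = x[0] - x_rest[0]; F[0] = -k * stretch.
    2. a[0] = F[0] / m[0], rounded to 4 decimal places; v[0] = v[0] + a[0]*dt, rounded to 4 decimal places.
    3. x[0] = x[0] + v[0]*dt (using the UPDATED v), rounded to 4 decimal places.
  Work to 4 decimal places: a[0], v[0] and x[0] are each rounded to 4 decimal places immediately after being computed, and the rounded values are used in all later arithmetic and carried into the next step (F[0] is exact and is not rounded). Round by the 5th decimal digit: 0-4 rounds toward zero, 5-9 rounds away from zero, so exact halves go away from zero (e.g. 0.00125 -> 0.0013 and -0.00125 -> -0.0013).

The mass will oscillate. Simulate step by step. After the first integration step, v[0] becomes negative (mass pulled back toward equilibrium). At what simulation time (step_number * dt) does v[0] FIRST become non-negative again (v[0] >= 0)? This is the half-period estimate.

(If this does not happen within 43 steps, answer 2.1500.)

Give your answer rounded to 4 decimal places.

Answer: 2.1500

Derivation:
Step 0: x=[3.1000] v=[0.0000]
Step 1: x=[3.0983] v=[-0.0350]
Step 2: x=[3.0948] v=[-0.0699]
Step 3: x=[3.0896] v=[-0.1046]
Step 4: x=[3.0826] v=[-0.1391]
Step 5: x=[3.0739] v=[-0.1732]
Step 6: x=[3.0636] v=[-0.2069]
Step 7: x=[3.0516] v=[-0.2401]
Step 8: x=[3.0380] v=[-0.2727]
Step 9: x=[3.0228] v=[-0.3046]
Step 10: x=[3.0060] v=[-0.3357]
Step 11: x=[2.9877] v=[-0.3660]
Step 12: x=[2.9679] v=[-0.3954]
Step 13: x=[2.9467] v=[-0.4238]
Step 14: x=[2.9241] v=[-0.4511]
Step 15: x=[2.9002] v=[-0.4773]
Step 16: x=[2.8751] v=[-0.5023]
Step 17: x=[2.8488] v=[-0.5261]
Step 18: x=[2.8214] v=[-0.5485]
Step 19: x=[2.7929] v=[-0.5696]
Step 20: x=[2.7634] v=[-0.5892]
Step 21: x=[2.7330] v=[-0.6074]
Step 22: x=[2.7018] v=[-0.6241]
Step 23: x=[2.6698] v=[-0.6392]
Step 24: x=[2.6372] v=[-0.6527]
Step 25: x=[2.6040] v=[-0.6646]
Step 26: x=[2.5703] v=[-0.6748]
Step 27: x=[2.5361] v=[-0.6833]
Step 28: x=[2.5016] v=[-0.6901]
Step 29: x=[2.4668] v=[-0.6952]
Step 30: x=[2.4319] v=[-0.6985]
Step 31: x=[2.3969] v=[-0.7001]
Step 32: x=[2.3619] v=[-0.6999]
Step 33: x=[2.3270] v=[-0.6980]
Step 34: x=[2.2923] v=[-0.6944]
Step 35: x=[2.2579] v=[-0.6890]
Step 36: x=[2.2238] v=[-0.6819]
Step 37: x=[2.1901] v=[-0.6731]
Step 38: x=[2.1570] v=[-0.6626]
Step 39: x=[2.1245] v=[-0.6505]
Step 40: x=[2.0927] v=[-0.6367]
Step 41: x=[2.0616] v=[-0.6213]
Step 42: x=[2.0314] v=[-0.6044]
Step 43: x=[2.0021] v=[-0.5860]
v[0] did not become non-negative within 43 steps; using fallback time=2.1500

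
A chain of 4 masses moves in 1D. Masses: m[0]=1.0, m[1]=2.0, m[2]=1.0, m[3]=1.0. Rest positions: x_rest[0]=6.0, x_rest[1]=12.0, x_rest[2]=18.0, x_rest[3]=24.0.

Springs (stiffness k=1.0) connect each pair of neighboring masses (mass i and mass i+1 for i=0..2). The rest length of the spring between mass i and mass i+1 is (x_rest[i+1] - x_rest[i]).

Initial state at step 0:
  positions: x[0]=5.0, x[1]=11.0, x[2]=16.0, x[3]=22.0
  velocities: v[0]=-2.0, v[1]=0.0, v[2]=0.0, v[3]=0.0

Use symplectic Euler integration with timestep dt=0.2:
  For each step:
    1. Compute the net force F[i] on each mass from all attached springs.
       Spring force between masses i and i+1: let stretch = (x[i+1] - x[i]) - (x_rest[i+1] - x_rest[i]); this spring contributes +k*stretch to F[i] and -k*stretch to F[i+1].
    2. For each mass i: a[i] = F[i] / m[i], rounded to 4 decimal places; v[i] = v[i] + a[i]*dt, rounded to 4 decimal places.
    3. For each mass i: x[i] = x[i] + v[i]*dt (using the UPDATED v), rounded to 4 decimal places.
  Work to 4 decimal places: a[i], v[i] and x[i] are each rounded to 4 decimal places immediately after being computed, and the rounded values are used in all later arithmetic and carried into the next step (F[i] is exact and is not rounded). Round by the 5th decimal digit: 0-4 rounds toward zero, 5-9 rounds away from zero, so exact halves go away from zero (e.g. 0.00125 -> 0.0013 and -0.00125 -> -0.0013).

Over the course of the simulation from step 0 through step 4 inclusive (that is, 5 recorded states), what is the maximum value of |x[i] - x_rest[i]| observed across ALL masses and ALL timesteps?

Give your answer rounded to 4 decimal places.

Answer: 2.4571

Derivation:
Step 0: x=[5.0000 11.0000 16.0000 22.0000] v=[-2.0000 0.0000 0.0000 0.0000]
Step 1: x=[4.6000 10.9800 16.0400 22.0000] v=[-2.0000 -0.1000 0.2000 0.0000]
Step 2: x=[4.2152 10.9336 16.1160 22.0016] v=[-1.9240 -0.2320 0.3800 0.0080]
Step 3: x=[3.8591 10.8565 16.2201 22.0078] v=[-1.7803 -0.3856 0.5206 0.0309]
Step 4: x=[3.5429 10.7467 16.3412 22.0225] v=[-1.5808 -0.5490 0.6054 0.0734]
Max displacement = 2.4571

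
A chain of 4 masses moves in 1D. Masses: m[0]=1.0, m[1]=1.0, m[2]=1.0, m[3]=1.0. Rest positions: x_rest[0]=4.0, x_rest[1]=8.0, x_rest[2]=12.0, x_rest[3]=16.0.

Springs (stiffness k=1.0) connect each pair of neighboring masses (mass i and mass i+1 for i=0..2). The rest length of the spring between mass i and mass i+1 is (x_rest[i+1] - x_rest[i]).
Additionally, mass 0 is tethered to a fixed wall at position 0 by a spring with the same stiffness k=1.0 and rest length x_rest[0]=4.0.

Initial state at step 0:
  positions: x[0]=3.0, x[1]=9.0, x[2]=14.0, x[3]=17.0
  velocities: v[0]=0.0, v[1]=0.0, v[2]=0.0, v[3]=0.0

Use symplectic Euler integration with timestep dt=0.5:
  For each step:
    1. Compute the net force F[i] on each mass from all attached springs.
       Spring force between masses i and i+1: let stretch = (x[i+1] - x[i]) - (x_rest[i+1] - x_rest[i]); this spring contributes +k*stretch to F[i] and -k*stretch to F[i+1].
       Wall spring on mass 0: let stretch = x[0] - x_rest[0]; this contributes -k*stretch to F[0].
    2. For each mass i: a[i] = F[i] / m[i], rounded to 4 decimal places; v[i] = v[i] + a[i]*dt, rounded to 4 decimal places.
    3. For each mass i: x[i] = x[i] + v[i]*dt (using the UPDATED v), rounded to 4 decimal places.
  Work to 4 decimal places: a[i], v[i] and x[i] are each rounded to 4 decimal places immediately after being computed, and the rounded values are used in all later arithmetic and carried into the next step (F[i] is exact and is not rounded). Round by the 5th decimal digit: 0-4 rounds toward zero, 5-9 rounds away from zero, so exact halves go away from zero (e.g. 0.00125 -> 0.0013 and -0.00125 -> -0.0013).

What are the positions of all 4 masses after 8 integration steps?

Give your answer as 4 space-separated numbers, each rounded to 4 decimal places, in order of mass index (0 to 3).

Answer: 3.1614 8.5339 13.0821 15.2769

Derivation:
Step 0: x=[3.0000 9.0000 14.0000 17.0000] v=[0.0000 0.0000 0.0000 0.0000]
Step 1: x=[3.7500 8.7500 13.5000 17.2500] v=[1.5000 -0.5000 -1.0000 0.5000]
Step 2: x=[4.8125 8.4375 12.7500 17.5625] v=[2.1250 -0.6250 -1.5000 0.6250]
Step 3: x=[5.5782 8.2969 12.1250 17.6719] v=[1.5313 -0.2813 -1.2500 0.2188]
Step 4: x=[5.6290 8.4336 11.9297 17.3946] v=[0.1016 0.2734 -0.3906 -0.5547]
Step 5: x=[4.9737 8.7432 12.2266 16.7510] v=[-1.3106 0.6192 0.5938 -1.2872]
Step 6: x=[4.0174 8.9813 12.7838 15.9763] v=[-1.9127 0.4762 1.1143 -1.5494]
Step 7: x=[3.2977 8.9291 13.1885 15.4035] v=[-1.4395 -0.1045 0.8093 -1.1457]
Step 8: x=[3.1614 8.5339 13.0821 15.2769] v=[-0.2727 -0.7905 -0.2129 -0.2532]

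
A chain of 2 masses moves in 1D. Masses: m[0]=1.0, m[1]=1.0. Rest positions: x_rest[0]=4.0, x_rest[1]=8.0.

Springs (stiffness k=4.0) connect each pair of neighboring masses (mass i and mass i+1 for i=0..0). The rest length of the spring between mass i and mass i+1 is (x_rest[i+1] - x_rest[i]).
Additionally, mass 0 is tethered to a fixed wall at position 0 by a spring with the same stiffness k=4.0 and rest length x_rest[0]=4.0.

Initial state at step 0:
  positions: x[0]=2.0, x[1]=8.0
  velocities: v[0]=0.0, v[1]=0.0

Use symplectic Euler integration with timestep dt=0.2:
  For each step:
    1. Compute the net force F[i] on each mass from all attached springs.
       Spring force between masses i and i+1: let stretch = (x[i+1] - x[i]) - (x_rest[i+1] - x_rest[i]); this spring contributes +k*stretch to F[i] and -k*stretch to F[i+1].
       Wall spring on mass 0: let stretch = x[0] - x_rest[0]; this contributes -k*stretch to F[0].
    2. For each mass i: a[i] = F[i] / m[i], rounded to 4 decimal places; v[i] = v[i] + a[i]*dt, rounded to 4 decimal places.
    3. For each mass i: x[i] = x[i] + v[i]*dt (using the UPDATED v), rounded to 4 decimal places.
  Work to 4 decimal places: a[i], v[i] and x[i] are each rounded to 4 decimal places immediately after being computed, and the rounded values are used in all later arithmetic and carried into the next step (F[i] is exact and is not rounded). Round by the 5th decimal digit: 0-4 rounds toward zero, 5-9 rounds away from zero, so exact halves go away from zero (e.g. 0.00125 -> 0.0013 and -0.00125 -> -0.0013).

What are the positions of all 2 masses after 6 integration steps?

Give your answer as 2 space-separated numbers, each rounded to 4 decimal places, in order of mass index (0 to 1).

Step 0: x=[2.0000 8.0000] v=[0.0000 0.0000]
Step 1: x=[2.6400 7.6800] v=[3.2000 -1.6000]
Step 2: x=[3.6640 7.1936] v=[5.1200 -2.4320]
Step 3: x=[4.6665 6.7825] v=[5.0125 -2.0557]
Step 4: x=[5.2609 6.6728] v=[2.9721 -0.5485]
Step 5: x=[5.2395 6.9772] v=[-0.1071 1.5220]
Step 6: x=[4.6578 7.6436] v=[-2.9085 3.3318]

Answer: 4.6578 7.6436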